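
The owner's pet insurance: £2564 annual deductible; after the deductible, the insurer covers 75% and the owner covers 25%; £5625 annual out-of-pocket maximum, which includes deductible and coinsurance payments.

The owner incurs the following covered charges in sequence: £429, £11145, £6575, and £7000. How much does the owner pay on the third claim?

£808.50

Bill 1, £429: fully absorbed by the deductible. Cost to owner: £429. OOP to date £429.
Bill 2, £11145: £2135 finishes the deductible; £9010 goes to coinsurance; coinsurance £9010 × 25% = £2252.50. Owner pays £4387.50; OOP now £4816.50.
Bill 3, £6575: deductible met; 25% of £6575 = £1643.75. OOP would hit £6460.25 > £5625, so the cap limits the owner to £5625 − £4816.50 = £808.50.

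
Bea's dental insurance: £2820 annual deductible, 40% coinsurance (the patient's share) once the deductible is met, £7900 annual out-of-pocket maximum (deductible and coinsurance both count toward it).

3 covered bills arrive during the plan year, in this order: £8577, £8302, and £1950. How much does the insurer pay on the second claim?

Claim 1 — £8577: deductible takes £2820, £5757 remains; coinsurance £5757 × 40% = £2302.80. Cost to patient: £5122.80. OOP to date £5122.80. Insurer: £8577 − £5122.80 = £3454.20.
Claim 2 — £8302: 40% coinsurance on £8302 = £3320.80. Adding that to £5122.80 gives £8443.60, past the £7900 cap; patient pays only £7900 − £5122.80 = £2777.20. Plan pays £8302 − £2777.20 = £5524.80.

£5524.80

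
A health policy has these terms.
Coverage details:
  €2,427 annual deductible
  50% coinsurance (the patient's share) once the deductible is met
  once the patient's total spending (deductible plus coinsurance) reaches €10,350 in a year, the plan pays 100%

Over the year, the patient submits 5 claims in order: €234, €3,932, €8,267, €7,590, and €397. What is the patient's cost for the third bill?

€4,133.50

Claim 1 — €234: fully absorbed by the deductible. Patient owes €234 (running OOP €234).
Claim 2 — €3,932: deductible takes €2,193, €1,739 remains; patient's 50% is €869.50. Patient owes €3,062.50 (running OOP €3,296.50).
Claim 3 — €8,267: deductible already satisfied, so patient's share is 50% × €8,267 = €4,133.50. Cost to patient: €4,133.50. OOP to date €7,430.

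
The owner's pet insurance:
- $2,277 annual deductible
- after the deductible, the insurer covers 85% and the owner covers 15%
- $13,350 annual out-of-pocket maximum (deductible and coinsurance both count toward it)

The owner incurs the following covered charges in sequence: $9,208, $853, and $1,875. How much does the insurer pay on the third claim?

$1,593.75

Bill 1, $9,208: $2,277 finishes the deductible; $6,931 goes to coinsurance; coinsurance $6,931 × 15% = $1,039.65. Owner pays $3,316.65; OOP now $3,316.65. Plan pays $9,208 − $3,316.65 = $5,891.35.
Bill 2, $853: deductible already satisfied, so owner's share is 15% × $853 = $127.95. Cost to owner: $127.95. OOP to date $3,444.60. Plan pays $853 − $127.95 = $725.05.
Bill 3, $1,875: deductible already satisfied, so owner's share is 15% × $1,875 = $281.25. Owner pays $281.25; OOP now $3,725.85. Insurer: $1,875 − $281.25 = $1,593.75.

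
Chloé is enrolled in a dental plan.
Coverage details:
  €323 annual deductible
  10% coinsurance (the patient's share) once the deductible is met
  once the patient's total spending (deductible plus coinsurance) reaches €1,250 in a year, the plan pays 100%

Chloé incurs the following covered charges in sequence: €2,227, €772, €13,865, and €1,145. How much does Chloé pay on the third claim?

€659.40

Claim 1 (€2,227): deductible takes €323, €1,904 remains; coinsurance €1,904 × 10% = €190.40. Patient owes €513.40 (running OOP €513.40).
Claim 2 (€772): deductible met; 10% of €772 = €77.20. Cost to patient: €77.20. OOP to date €590.60.
Claim 3 (€13,865): deductible met; 10% of €13,865 = €1,386.50. That would push OOP to €1,977.10, over the €1,250 cap, so patient pays €1,250 − €590.60 = €659.40.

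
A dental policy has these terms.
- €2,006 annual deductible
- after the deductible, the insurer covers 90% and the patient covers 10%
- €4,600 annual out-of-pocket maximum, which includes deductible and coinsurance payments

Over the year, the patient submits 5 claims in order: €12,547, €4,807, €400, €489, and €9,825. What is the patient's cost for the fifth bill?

Claim 1 — €12,547: €2,006 to deductible, leaving €10,541; coinsurance €10,541 × 10% = €1,054.10. Cost to patient: €3,060.10. OOP to date €3,060.10.
Claim 2 — €4,807: 10% coinsurance on €4,807 = €480.70. Cost to patient: €480.70. OOP to date €3,540.80.
Claim 3 — €400: 10% coinsurance on €400 = €40. Cost to patient: €40. OOP to date €3,580.80.
Claim 4 — €489: 10% coinsurance on €489 = €48.90. Patient pays €48.90; OOP now €3,629.70.
Claim 5 — €9,825: deductible met; 10% of €9,825 = €982.50. Adding that to €3,629.70 gives €4,612.20, past the €4,600 cap; patient pays only €4,600 − €3,629.70 = €970.30.

€970.30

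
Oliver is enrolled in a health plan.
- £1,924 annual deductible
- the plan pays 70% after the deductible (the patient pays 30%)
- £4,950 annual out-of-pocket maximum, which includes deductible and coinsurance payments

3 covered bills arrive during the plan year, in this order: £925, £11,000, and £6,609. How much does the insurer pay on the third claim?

£6,583.30

Claim 1 (£925): entire amount goes to the deductible. Cost to patient: £925. OOP to date £925. Insurer: £925 − £925 = £0.
Claim 2 (£11,000): deductible takes £999, £10,001 remains; coinsurance £10,001 × 30% = £3,000.30. Patient owes £3,999.30 (running OOP £4,924.30). Insurer: £11,000 − £3,999.30 = £7,000.70.
Claim 3 (£6,609): deductible met; 30% of £6,609 = £1,982.70. That would push OOP to £6,907, over the £4,950 cap, so patient pays £4,950 − £4,924.30 = £25.70. Plan pays £6,609 − £25.70 = £6,583.30.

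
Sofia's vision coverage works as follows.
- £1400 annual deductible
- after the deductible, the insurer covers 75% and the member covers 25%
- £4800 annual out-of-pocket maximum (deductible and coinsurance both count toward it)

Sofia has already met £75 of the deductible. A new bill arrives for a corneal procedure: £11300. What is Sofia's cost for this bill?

£75 of the £1400 deductible is already met, leaving £1325.
The remaining £9975 (= £11300 − £1325) moves to coinsurance.
Member's 25% share of £9975 is £2493.75.
So the member owes £1325 + £2493.75 = £3818.75 before any cap.
Total out-of-pocket so far would be £75 + £3818.75 = £3893.75, below the £4800 cap — no reduction.

£3818.75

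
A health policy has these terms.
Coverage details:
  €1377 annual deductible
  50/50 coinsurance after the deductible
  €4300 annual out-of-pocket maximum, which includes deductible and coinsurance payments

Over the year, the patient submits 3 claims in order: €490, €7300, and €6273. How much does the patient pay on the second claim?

€3810

Claim 1 (€490): all of it applies to the deductible. Patient pays €490; OOP now €490.
Claim 2 (€7300): €887 finishes the deductible; €6413 goes to coinsurance; 50% of €6413 = €3206.50. Claim cost before the cap: €887 + €3206.50 = €4093.50. Adding that to €490 gives €4583.50, past the €4300 cap; patient pays only €4300 − €490 = €3810.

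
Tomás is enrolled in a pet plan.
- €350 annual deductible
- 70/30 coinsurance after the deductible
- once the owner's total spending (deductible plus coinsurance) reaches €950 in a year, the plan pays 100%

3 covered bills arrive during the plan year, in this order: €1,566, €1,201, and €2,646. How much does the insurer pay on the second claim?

#1 (€1,566): deductible takes €350, €1,216 remains; coinsurance €1,216 × 30% = €364.80. Owner owes €714.80 (running OOP €714.80). Insurer: €1,566 − €714.80 = €851.20.
#2 (€1,201): deductible already satisfied, so owner's share is 30% × €1,201 = €360.30. That would push OOP to €1,075.10, over the €950 cap, so owner pays €950 − €714.80 = €235.20. Insurer: €1,201 − €235.20 = €965.80.

€965.80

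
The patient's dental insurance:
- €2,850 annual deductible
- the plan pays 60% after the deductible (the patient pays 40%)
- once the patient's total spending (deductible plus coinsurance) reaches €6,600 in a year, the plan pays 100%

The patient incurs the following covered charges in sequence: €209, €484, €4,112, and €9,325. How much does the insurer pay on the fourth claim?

€6,357

#1 (€209): all of it applies to the deductible. Cost to patient: €209. OOP to date €209. Plan pays €209 − €209 = €0.
#2 (€484): entire amount goes to the deductible. Cost to patient: €484. OOP to date €693. Insurer: €484 − €484 = €0.
#3 (€4,112): €2,157 to deductible, leaving €1,955; 40% of €1,955 = €782. Patient owes €2,939 (running OOP €3,632). Insurer: €4,112 − €2,939 = €1,173.
#4 (€9,325): deductible met; 40% of €9,325 = €3,730. OOP would hit €7,362 > €6,600, so the cap limits the patient to €6,600 − €3,632 = €2,968. Plan pays €9,325 − €2,968 = €6,357.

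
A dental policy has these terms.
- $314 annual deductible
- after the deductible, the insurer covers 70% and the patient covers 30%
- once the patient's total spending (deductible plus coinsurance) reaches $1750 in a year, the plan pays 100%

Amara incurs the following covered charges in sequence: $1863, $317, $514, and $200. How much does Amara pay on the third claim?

$154.20

Claim 1 ($1863): $314 to deductible, leaving $1549; 30% of $1549 = $464.70. Patient owes $778.70 (running OOP $778.70).
Claim 2 ($317): 30% coinsurance on $317 = $95.10. Patient owes $95.10 (running OOP $873.80).
Claim 3 ($514): deductible met; 30% of $514 = $154.20. Patient owes $154.20 (running OOP $1028).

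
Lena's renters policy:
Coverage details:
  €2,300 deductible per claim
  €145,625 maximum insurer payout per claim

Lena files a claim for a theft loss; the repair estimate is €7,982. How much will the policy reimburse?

Less the €2,300 deductible: €7,982 − €2,300 = €5,682.
€5,682 ≤ €145,625, so the limit doesn't bind; insurer pays €5,682.

€5,682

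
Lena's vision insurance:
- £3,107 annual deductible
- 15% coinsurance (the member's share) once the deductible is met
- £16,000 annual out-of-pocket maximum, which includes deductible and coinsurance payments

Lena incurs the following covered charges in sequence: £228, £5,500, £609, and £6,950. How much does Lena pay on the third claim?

Claim 1 (£228): all of it applies to the deductible. Member pays £228; OOP now £228.
Claim 2 (£5,500): £2,879 finishes the deductible; £2,621 goes to coinsurance; member's 15% is £393.15. Cost to member: £3,272.15. OOP to date £3,500.15.
Claim 3 (£609): 15% coinsurance on £609 = £91.35. Member pays £91.35; OOP now £3,591.50.

£91.35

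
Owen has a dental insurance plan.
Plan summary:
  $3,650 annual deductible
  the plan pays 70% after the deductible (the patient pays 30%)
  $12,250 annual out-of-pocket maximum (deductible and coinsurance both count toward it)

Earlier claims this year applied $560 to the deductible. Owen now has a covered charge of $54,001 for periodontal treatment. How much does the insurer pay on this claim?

Remaining deductible: $3,650 − $560 = $3,090.
After the $3,090 deductible portion, $54,001 − $3,090 = $50,911 is subject to coinsurance.
Coinsurance: $50,911 × 30% = $15,273.30.
Patient responsibility before any cap: $3,090 + $15,273.30 = $18,363.30.
That would bring total out-of-pocket to $18,923.30, past the $12,250 cap. The patient is capped at $12,250 − $560 = $11,690 on this claim.
Insurer pays the balance: $54,001 − $11,690 = $42,311.

$42,311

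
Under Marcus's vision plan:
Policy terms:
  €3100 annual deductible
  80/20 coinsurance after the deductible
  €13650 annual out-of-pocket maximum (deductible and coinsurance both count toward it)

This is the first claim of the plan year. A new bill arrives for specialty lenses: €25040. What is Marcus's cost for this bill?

Nothing has been paid toward the €3100 deductible, so the first €3100 of this charge is applied there.
The remaining €21940 (= €25040 − €3100) moves to coinsurance.
Member's 20% share of €21940 is €4388.
So the member owes €3100 + €4388 = €7488 before any cap.
Cumulative spending €0 + €7488 = €7488 stays under the €13650 maximum.

€7488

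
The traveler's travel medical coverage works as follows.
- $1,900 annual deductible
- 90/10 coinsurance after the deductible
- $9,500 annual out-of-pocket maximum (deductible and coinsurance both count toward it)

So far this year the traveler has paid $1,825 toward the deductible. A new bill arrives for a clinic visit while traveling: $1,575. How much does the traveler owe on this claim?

$225

Deductible still to meet: $1,900 − $1,825 = $75.
That leaves $1,575 − $75 = $1,500 for coinsurance.
10% of $1,500 = $150 falls to the traveler.
That puts the traveler's cost at $75 + $150 = $225 before any cap.
Year-to-date out-of-pocket becomes $1,825 + $225 = $2,050, still under the $9,500 maximum, so no cap applies.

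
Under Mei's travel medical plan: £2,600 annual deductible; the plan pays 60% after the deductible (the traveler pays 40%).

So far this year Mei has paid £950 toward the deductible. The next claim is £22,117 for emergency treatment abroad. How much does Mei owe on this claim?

£9,836.80

£950 of the £2,600 deductible is already met, leaving £1,650.
That leaves £22,117 − £1,650 = £20,467 for coinsurance.
Coinsurance: £20,467 × 40% = £8,186.80.
So the traveler owes £1,650 + £8,186.80 = £9,836.80.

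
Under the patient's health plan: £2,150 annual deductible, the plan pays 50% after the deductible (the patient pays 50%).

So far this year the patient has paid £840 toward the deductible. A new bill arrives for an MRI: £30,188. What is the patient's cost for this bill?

£15,749

£840 of the £2,150 deductible is already met, leaving £1,310.
After the £1,310 deductible portion, £30,188 − £1,310 = £28,878 is subject to coinsurance.
50% of £28,878 = £14,439 falls to the patient.
So the patient owes £1,310 + £14,439 = £15,749.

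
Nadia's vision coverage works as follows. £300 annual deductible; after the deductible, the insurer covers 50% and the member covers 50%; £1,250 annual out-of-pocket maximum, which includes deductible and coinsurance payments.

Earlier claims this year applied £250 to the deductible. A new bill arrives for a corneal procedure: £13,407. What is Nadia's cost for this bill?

£1,000

£250 of the £300 deductible is already met, leaving £50.
That leaves £13,407 − £50 = £13,357 for coinsurance.
50% of £13,357 = £6,678.50 falls to the member.
So the member owes £50 + £6,678.50 = £6,728.50 before any cap.
Adding £6,728.50 to the £250 already spent would give £6,978.50, which exceeds the £1,250 cap; the member pays just £1,250 − £250 = £1,000.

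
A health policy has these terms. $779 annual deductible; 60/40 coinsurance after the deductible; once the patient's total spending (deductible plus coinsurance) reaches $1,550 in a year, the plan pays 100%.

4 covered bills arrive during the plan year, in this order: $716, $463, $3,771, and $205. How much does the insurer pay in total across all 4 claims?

$3,605

Claim 1 — $716: fully absorbed by the deductible. Patient owes $716 (running OOP $716). Insurer: $716 − $716 = $0.
Claim 2 — $463: $63 finishes the deductible; $400 goes to coinsurance; coinsurance $400 × 40% = $160. Patient owes $223 (running OOP $939). Insurer: $463 − $223 = $240.
Claim 3 — $3,771: 40% coinsurance on $3,771 = $1,508.40. Adding that to $939 gives $2,447.40, past the $1,550 cap; patient pays only $1,550 − $939 = $611. Insurer: $3,771 − $611 = $3,160.
Claim 4 — $205: deductible already satisfied, so patient's share is 40% × $205 = $82. That would push OOP to $1,632, over the $1,550 cap, so patient pays $1,550 − $1,550 = $0. Plan pays $205 − $0 = $205.
Insurer total: $0 + $240 + $3,160 + $205 = $3,605.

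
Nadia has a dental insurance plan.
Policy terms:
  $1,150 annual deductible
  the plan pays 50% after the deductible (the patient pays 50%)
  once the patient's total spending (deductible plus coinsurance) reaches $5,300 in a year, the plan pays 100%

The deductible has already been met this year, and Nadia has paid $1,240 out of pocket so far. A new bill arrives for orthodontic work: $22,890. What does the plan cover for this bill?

$18,830

With the deductible met, the entire $22,890 is subject to coinsurance.
Patient's 50% share of $22,890 is $11,445.
That would bring total out-of-pocket to $12,685, past the $5,300 cap. The patient is capped at $5,300 − $1,240 = $4,060 on this claim.
Insurer pays the balance: $22,890 − $4,060 = $18,830.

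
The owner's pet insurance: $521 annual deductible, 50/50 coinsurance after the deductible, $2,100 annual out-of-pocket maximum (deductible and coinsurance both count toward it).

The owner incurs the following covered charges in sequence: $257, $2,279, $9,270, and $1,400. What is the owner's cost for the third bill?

$571.50

Claim 1 — $257: fully absorbed by the deductible. Cost to owner: $257. OOP to date $257.
Claim 2 — $2,279: $264 finishes the deductible; $2,015 goes to coinsurance; coinsurance $2,015 × 50% = $1,007.50. Cost to owner: $1,271.50. OOP to date $1,528.50.
Claim 3 — $9,270: deductible met; 50% of $9,270 = $4,635. Adding that to $1,528.50 gives $6,163.50, past the $2,100 cap; owner pays only $2,100 − $1,528.50 = $571.50.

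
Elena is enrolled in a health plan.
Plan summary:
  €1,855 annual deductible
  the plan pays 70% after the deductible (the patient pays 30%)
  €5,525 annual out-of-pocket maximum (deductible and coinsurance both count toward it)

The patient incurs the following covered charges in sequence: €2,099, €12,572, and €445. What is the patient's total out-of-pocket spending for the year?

Claim 1 (€2,099): €1,855 finishes the deductible; €244 goes to coinsurance; 30% of €244 = €73.20. Patient owes €1,928.20 (running OOP €1,928.20).
Claim 2 (€12,572): deductible already satisfied, so patient's share is 30% × €12,572 = €3,771.60. OOP would hit €5,699.80 > €5,525, so the cap limits the patient to €5,525 − €1,928.20 = €3,596.80.
Claim 3 (€445): deductible already satisfied, so patient's share is 30% × €445 = €133.50. Adding that to €5,525 gives €5,658.50, past the €5,525 cap; patient pays only €5,525 − €5,525 = €0.
Summing the patient's payments: €1,928.20 + €3,596.80 + €0 = €5,525.

€5,525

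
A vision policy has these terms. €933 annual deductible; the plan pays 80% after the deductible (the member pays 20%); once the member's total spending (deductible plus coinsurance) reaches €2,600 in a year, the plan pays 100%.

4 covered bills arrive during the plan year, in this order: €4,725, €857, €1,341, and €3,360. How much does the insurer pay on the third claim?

€1,072.80

Bill 1, €4,725: deductible takes €933, €3,792 remains; member's 20% is €758.40. Cost to member: €1,691.40. OOP to date €1,691.40. Plan pays €4,725 − €1,691.40 = €3,033.60.
Bill 2, €857: 20% coinsurance on €857 = €171.40. Member owes €171.40 (running OOP €1,862.80). Insurer: €857 − €171.40 = €685.60.
Bill 3, €1,341: 20% coinsurance on €1,341 = €268.20. Cost to member: €268.20. OOP to date €2,131. Insurer: €1,341 − €268.20 = €1,072.80.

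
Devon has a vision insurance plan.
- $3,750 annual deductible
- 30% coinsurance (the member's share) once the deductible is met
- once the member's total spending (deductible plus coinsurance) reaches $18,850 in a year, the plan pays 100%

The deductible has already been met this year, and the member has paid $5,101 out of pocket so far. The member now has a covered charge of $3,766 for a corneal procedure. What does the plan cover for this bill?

With the deductible met, the entire $3,766 is subject to coinsurance.
30% of $3,766 = $1,129.80 falls to the member.
Total out-of-pocket so far would be $5,101 + $1,129.80 = $6,230.80, below the $18,850 cap — no reduction.
Insurer pays the balance: $3,766 − $1,129.80 = $2,636.20.

$2,636.20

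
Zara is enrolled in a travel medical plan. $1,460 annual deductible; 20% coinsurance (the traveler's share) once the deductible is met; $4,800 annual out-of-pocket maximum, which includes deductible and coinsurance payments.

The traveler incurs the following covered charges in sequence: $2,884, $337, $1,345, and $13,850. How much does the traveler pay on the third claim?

Bill 1, $2,884: $1,460 to deductible, leaving $1,424; coinsurance $1,424 × 20% = $284.80. Traveler owes $1,744.80 (running OOP $1,744.80).
Bill 2, $337: deductible already satisfied, so traveler's share is 20% × $337 = $67.40. Traveler pays $67.40; OOP now $1,812.20.
Bill 3, $1,345: deductible already satisfied, so traveler's share is 20% × $1,345 = $269. Traveler pays $269; OOP now $2,081.20.

$269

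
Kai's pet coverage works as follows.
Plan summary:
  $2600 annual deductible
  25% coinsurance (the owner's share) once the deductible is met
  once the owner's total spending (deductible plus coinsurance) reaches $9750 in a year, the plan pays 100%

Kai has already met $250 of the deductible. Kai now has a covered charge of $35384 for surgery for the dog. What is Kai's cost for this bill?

Deductible still to meet: $2600 − $250 = $2350.
The remaining $33034 (= $35384 − $2350) moves to coinsurance.
Owner's 25% share of $33034 is $8258.50.
That puts the owner's cost at $2350 + $8258.50 = $10608.50 before any cap.
Year-to-date out-of-pocket would reach $250 + $10608.50 = $10858.50, above the $9750 maximum, so the owner pays only $9750 − $250 = $9500.

$9500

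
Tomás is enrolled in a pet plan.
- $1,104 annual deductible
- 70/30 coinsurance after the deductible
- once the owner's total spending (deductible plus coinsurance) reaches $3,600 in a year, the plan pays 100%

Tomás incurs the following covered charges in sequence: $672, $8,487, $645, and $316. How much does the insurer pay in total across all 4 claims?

$6,520

#1 ($672): all of it applies to the deductible. Owner owes $672 (running OOP $672). Insurer: $672 − $672 = $0.
#2 ($8,487): deductible takes $432, $8,055 remains; owner's 30% is $2,416.50. Owner owes $2,848.50 (running OOP $3,520.50). Insurer: $8,487 − $2,848.50 = $5,638.50.
#3 ($645): deductible already satisfied, so owner's share is 30% × $645 = $193.50. That would push OOP to $3,714, over the $3,600 cap, so owner pays $3,600 − $3,520.50 = $79.50. Plan pays $645 − $79.50 = $565.50.
#4 ($316): 30% coinsurance on $316 = $94.80. OOP would hit $3,694.80 > $3,600, so the cap limits the owner to $3,600 − $3,600 = $0. Insurer: $316 − $0 = $316.
Insurer total: $0 + $5,638.50 + $565.50 + $316 = $6,520.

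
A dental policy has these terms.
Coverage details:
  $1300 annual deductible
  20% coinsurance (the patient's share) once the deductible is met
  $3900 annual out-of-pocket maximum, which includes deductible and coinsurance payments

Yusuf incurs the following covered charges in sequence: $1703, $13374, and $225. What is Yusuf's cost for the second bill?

Bill 1, $1703: $1300 to deductible, leaving $403; coinsurance $403 × 20% = $80.60. Cost to patient: $1380.60. OOP to date $1380.60.
Bill 2, $13374: deductible met; 20% of $13374 = $2674.80. OOP would hit $4055.40 > $3900, so the cap limits the patient to $3900 − $1380.60 = $2519.40.

$2519.40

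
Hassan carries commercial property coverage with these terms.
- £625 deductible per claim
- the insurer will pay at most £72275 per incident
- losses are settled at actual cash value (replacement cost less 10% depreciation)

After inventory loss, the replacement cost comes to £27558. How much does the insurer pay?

At 10% depreciation, ACV = £27558 − £2755.80 = £24802.20.
Less the £625 deductible: £24802.20 − £625 = £24177.20.
£24177.20 ≤ £72275, so the limit doesn't bind; insurer pays £24177.20.

£24177.20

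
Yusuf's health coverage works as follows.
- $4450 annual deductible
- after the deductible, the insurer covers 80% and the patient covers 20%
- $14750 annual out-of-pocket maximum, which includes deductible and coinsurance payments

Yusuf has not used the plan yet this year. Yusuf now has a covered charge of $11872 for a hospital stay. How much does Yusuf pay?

Nothing has been paid toward the $4450 deductible, so the first $4450 of this charge is applied there.
After the $4450 deductible portion, $11872 − $4450 = $7422 is subject to coinsurance.
Patient's 20% share of $7422 is $1484.40.
That puts the patient's cost at $4450 + $1484.40 = $5934.40 before any cap.
Total out-of-pocket so far would be $0 + $5934.40 = $5934.40, below the $14750 cap — no reduction.

$5934.40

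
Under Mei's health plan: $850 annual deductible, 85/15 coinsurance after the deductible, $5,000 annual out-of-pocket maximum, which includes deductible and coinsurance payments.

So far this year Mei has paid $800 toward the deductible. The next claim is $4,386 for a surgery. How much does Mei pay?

$700.40

Deductible still to meet: $850 − $800 = $50.
After the $50 deductible portion, $4,386 − $50 = $4,336 is subject to coinsurance.
15% of $4,336 = $650.40 falls to the patient.
So the patient owes $50 + $650.40 = $700.40 before any cap.
Year-to-date out-of-pocket becomes $800 + $700.40 = $1,500.40, still under the $5,000 maximum, so no cap applies.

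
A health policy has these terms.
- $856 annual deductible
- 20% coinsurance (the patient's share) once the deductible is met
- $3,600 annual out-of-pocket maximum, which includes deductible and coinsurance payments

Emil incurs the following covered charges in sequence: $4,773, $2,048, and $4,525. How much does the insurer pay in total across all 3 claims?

Bill 1, $4,773: deductible takes $856, $3,917 remains; 20% of $3,917 = $783.40. Patient pays $1,639.40; OOP now $1,639.40. Plan pays $4,773 − $1,639.40 = $3,133.60.
Bill 2, $2,048: deductible met; 20% of $2,048 = $409.60. Cost to patient: $409.60. OOP to date $2,049. Insurer: $2,048 − $409.60 = $1,638.40.
Bill 3, $4,525: deductible met; 20% of $4,525 = $905. Patient owes $905 (running OOP $2,954). Insurer: $4,525 − $905 = $3,620.
Insurer total = bills − patient's total = $11,346 − $2,954 = $8,392.

$8,392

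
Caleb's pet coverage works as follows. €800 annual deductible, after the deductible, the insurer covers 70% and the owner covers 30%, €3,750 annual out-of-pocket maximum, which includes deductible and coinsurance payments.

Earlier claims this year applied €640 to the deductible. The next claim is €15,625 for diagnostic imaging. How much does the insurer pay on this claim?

€12,515

Deductible still to meet: €800 − €640 = €160.
After the €160 deductible portion, €15,625 − €160 = €15,465 is subject to coinsurance.
30% of €15,465 = €4,639.50 falls to the owner.
So the owner owes €160 + €4,639.50 = €4,799.50 before any cap.
That would bring total out-of-pocket to €5,439.50, past the €3,750 cap. The owner is capped at €3,750 − €640 = €3,110 on this claim.
The plan picks up €15,625 − €3,110 = €12,515.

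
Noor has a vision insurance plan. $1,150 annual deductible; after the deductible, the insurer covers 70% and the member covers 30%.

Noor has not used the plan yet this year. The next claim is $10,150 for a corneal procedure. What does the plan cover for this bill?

$6,300

Deductible not yet touched, so the first $1,150 of the bill goes to the deductible.
After the $1,150 deductible portion, $10,150 − $1,150 = $9,000 is subject to coinsurance.
Coinsurance: $9,000 × 30% = $2,700.
That puts the member's cost at $1,150 + $2,700 = $3,850.
The plan picks up $10,150 − $3,850 = $6,300.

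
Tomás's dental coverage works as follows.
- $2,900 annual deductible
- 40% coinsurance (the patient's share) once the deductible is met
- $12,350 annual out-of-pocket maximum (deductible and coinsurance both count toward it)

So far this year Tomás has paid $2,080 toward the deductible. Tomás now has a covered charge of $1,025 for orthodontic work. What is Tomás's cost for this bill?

Deductible still to meet: $2,900 − $2,080 = $820.
That leaves $1,025 − $820 = $205 for coinsurance.
Patient's 40% share of $205 is $82.
That puts the patient's cost at $820 + $82 = $902 before any cap.
Cumulative spending $2,080 + $902 = $2,982 stays under the $12,350 maximum.

$902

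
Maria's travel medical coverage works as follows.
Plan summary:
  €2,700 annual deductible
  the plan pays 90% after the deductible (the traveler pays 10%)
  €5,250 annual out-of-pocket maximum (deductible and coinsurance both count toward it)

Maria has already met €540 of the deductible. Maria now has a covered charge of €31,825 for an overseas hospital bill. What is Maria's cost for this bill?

Remaining deductible: €2,700 − €540 = €2,160.
After the €2,160 deductible portion, €31,825 − €2,160 = €29,665 is subject to coinsurance.
Traveler's 10% share of €29,665 is €2,966.50.
Traveler responsibility before any cap: €2,160 + €2,966.50 = €5,126.50.
That would bring total out-of-pocket to €5,666.50, past the €5,250 cap. The traveler is capped at €5,250 − €540 = €4,710 on this claim.

€4,710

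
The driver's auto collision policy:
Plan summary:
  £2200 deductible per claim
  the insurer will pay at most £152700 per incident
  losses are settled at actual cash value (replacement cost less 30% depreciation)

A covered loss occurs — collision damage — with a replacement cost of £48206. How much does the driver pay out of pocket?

£16661.80

At 30% depreciation, ACV = £48206 − £14461.80 = £33744.20.
Subtract the deductible: £33744.20 − £2200 = £31544.20.
£31544.20 is within the £152700 limit, so the insurer pays £31544.20.
The driver bears the rest of the original loss: £48206 − £31544.20 = £16661.80.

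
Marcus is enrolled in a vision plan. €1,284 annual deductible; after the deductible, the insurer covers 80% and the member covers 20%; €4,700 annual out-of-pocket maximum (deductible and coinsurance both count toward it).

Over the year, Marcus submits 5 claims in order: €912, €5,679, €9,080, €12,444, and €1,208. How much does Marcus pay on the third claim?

#1 (€912): fully absorbed by the deductible. Member owes €912 (running OOP €912).
#2 (€5,679): €372 to deductible, leaving €5,307; member's 20% is €1,061.40. Member pays €1,433.40; OOP now €2,345.40.
#3 (€9,080): 20% coinsurance on €9,080 = €1,816. Member owes €1,816 (running OOP €4,161.40).

€1,816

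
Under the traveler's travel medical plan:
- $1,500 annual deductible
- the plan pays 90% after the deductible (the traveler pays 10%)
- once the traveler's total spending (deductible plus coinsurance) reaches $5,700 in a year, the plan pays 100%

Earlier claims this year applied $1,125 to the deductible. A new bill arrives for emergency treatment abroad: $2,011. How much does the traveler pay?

$538.60

Remaining deductible: $1,500 − $1,125 = $375.
The remaining $1,636 (= $2,011 − $375) moves to coinsurance.
10% of $1,636 = $163.60 falls to the traveler.
That puts the traveler's cost at $375 + $163.60 = $538.60 before any cap.
Year-to-date out-of-pocket becomes $1,125 + $538.60 = $1,663.60, still under the $5,700 maximum, so no cap applies.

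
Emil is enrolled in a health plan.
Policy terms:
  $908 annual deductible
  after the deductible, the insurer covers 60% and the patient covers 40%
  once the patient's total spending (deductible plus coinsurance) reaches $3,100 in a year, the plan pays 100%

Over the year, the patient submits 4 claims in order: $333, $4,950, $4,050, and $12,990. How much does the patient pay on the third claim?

$442

#1 ($333): fully absorbed by the deductible. Patient owes $333 (running OOP $333).
#2 ($4,950): $575 finishes the deductible; $4,375 goes to coinsurance; coinsurance $4,375 × 40% = $1,750. Patient pays $2,325; OOP now $2,658.
#3 ($4,050): deductible already satisfied, so patient's share is 40% × $4,050 = $1,620. That would push OOP to $4,278, over the $3,100 cap, so patient pays $3,100 − $2,658 = $442.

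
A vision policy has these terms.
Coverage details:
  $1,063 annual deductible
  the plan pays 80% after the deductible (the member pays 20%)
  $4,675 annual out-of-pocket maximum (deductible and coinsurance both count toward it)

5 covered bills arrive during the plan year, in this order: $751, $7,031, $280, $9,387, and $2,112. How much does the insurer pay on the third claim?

Claim 1 — $751: all of it applies to the deductible. Member owes $751 (running OOP $751). Plan pays $751 − $751 = $0.
Claim 2 — $7,031: deductible takes $312, $6,719 remains; coinsurance $6,719 × 20% = $1,343.80. Cost to member: $1,655.80. OOP to date $2,406.80. Plan pays $7,031 − $1,655.80 = $5,375.20.
Claim 3 — $280: deductible already satisfied, so member's share is 20% × $280 = $56. Member pays $56; OOP now $2,462.80. Insurer: $280 − $56 = $224.

$224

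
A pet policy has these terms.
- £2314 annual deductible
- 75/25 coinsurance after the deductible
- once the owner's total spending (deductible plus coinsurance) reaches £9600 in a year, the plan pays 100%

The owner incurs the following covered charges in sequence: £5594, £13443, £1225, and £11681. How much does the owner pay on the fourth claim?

£2799

Bill 1, £5594: £2314 to deductible, leaving £3280; owner's 25% is £820. Owner pays £3134; OOP now £3134.
Bill 2, £13443: deductible already satisfied, so owner's share is 25% × £13443 = £3360.75. Cost to owner: £3360.75. OOP to date £6494.75.
Bill 3, £1225: deductible met; 25% of £1225 = £306.25. Owner pays £306.25; OOP now £6801.
Bill 4, £11681: deductible already satisfied, so owner's share is 25% × £11681 = £2920.25. Adding that to £6801 gives £9721.25, past the £9600 cap; owner pays only £9600 − £6801 = £2799.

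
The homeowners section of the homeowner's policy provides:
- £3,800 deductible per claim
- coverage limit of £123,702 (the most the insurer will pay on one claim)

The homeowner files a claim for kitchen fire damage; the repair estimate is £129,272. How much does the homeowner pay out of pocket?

Less the £3,800 deductible: £129,272 − £3,800 = £125,472.
The £123,702 per-incident cap binds; insurer pays £123,702.
Out of pocket: £129,272 − £123,702 = £5,570.

£5,570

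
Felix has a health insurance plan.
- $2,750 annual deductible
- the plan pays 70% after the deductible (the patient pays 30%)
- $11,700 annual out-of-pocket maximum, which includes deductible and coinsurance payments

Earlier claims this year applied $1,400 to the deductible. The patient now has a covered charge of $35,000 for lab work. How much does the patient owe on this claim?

$10,300

Deductible still to meet: $2,750 − $1,400 = $1,350.
The remaining $33,650 (= $35,000 − $1,350) moves to coinsurance.
30% of $33,650 = $10,095 falls to the patient.
Patient responsibility before any cap: $1,350 + $10,095 = $11,445.
Adding $11,445 to the $1,400 already spent would give $12,845, which exceeds the $11,700 cap; the patient pays just $11,700 − $1,400 = $10,300.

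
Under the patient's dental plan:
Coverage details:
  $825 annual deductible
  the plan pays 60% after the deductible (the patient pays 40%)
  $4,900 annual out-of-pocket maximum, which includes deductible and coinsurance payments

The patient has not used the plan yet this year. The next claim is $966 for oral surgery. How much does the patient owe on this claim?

$881.40

Nothing has been paid toward the $825 deductible, so the first $825 of this charge is applied there.
After the $825 deductible portion, $966 − $825 = $141 is subject to coinsurance.
Patient's 40% share of $141 is $56.40.
That puts the patient's cost at $825 + $56.40 = $881.40 before any cap.
Cumulative spending $0 + $881.40 = $881.40 stays under the $4,900 maximum.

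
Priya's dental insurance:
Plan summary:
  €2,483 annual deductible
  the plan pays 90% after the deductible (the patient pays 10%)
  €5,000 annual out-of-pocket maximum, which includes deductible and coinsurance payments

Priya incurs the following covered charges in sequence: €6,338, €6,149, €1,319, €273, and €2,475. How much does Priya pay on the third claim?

Bill 1, €6,338: deductible takes €2,483, €3,855 remains; coinsurance €3,855 × 10% = €385.50. Patient owes €2,868.50 (running OOP €2,868.50).
Bill 2, €6,149: deductible already satisfied, so patient's share is 10% × €6,149 = €614.90. Patient owes €614.90 (running OOP €3,483.40).
Bill 3, €1,319: 10% coinsurance on €1,319 = €131.90. Patient pays €131.90; OOP now €3,615.30.

€131.90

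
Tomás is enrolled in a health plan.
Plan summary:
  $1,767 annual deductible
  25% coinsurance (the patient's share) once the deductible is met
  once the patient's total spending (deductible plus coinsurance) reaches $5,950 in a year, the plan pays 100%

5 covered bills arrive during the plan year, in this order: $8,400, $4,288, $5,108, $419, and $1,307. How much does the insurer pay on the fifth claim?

Claim 1 ($8,400): $1,767 to deductible, leaving $6,633; patient's 25% is $1,658.25. Cost to patient: $3,425.25. OOP to date $3,425.25. Insurer: $8,400 − $3,425.25 = $4,974.75.
Claim 2 ($4,288): deductible already satisfied, so patient's share is 25% × $4,288 = $1,072. Cost to patient: $1,072. OOP to date $4,497.25. Plan pays $4,288 − $1,072 = $3,216.
Claim 3 ($5,108): deductible already satisfied, so patient's share is 25% × $5,108 = $1,277. Patient owes $1,277 (running OOP $5,774.25). Plan pays $5,108 − $1,277 = $3,831.
Claim 4 ($419): 25% coinsurance on $419 = $104.75. Patient pays $104.75; OOP now $5,879. Insurer: $419 − $104.75 = $314.25.
Claim 5 ($1,307): 25% coinsurance on $1,307 = $326.75. OOP would hit $6,205.75 > $5,950, so the cap limits the patient to $5,950 − $5,879 = $71. Plan pays $1,307 − $71 = $1,236.

$1,236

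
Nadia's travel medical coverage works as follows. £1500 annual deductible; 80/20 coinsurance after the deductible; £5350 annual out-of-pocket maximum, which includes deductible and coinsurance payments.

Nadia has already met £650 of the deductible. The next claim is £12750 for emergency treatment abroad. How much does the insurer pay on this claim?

£9520

£650 of the £1500 deductible is already met, leaving £850.
That leaves £12750 − £850 = £11900 for coinsurance.
20% of £11900 = £2380 falls to the traveler.
Traveler responsibility before any cap: £850 + £2380 = £3230.
Cumulative spending £650 + £3230 = £3880 stays under the £5350 maximum.
The insurer covers the remainder: £12750 − £3230 = £9520.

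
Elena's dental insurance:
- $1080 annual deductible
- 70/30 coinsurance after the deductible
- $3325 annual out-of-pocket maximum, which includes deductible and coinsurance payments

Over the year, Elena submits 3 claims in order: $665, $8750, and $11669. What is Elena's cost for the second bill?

#1 ($665): entire amount goes to the deductible. Patient owes $665 (running OOP $665).
#2 ($8750): $415 finishes the deductible; $8335 goes to coinsurance; coinsurance $8335 × 30% = $2500.50. Deductible plus coinsurance: $415 + $2500.50 = $2915.50. OOP would hit $3580.50 > $3325, so the cap limits the patient to $3325 − $665 = $2660.

$2660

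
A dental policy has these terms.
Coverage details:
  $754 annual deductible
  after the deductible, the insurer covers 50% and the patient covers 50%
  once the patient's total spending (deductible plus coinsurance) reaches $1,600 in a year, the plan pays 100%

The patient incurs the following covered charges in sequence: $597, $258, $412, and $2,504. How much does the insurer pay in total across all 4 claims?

$2,171

Claim 1 — $597: entire amount goes to the deductible. Patient pays $597; OOP now $597. Insurer: $597 − $597 = $0.
Claim 2 — $258: $157 finishes the deductible; $101 goes to coinsurance; 50% of $101 = $50.50. Patient pays $207.50; OOP now $804.50. Insurer: $258 − $207.50 = $50.50.
Claim 3 — $412: deductible already satisfied, so patient's share is 50% × $412 = $206. Cost to patient: $206. OOP to date $1,010.50. Plan pays $412 − $206 = $206.
Claim 4 — $2,504: 50% coinsurance on $2,504 = $1,252. OOP would hit $2,262.50 > $1,600, so the cap limits the patient to $1,600 − $1,010.50 = $589.50. Plan pays $2,504 − $589.50 = $1,914.50.
Insurer total: $0 + $50.50 + $206 + $1,914.50 = $2,171.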